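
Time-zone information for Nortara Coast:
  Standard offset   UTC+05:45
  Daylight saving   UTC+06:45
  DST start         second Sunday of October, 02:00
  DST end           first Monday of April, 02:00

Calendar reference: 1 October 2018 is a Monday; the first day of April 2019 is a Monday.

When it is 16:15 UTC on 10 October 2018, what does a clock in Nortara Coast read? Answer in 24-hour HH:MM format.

1 October 2018 is a Monday, so the first Sunday is October 7 and the second is October 14.
1 April 2019 is a Monday, so the first Monday is April 1.
At the standard offset (UTC+05:45), 16:15 UTC + 5h45m = 22:00 Nortara Coast standard time.
Daylight saving runs 14 October 2018 – 1 April 2019; the standard-time date in Nortara Coast, 10 October 2018, is outside that window, so Nortara Coast is on standard time at UTC+05:45.
16:15 UTC + 5h45m = 22:00 local.

22:00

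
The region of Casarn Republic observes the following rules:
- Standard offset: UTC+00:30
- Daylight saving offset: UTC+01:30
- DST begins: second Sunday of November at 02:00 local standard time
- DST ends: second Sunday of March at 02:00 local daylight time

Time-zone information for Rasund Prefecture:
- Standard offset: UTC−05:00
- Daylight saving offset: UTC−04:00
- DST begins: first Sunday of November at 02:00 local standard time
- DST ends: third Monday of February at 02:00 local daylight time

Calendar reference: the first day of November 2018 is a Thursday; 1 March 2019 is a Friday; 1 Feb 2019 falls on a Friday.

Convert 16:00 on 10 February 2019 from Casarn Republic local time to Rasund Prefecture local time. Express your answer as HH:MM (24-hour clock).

1 November 2018 is a Thursday, so the first Sunday is November 4 and the second is November 11.
1 March 2019 is a Friday, so the first Sunday is March 3 and the second is March 10.
Daylight saving runs 11 November 2018 – 10 March 2019; 10 February 2019 is inside that window, so Casarn Republic is at UTC+01:30.
16:00 Casarn Republic − 1h30m = 14:30 UTC.
1 November 2018 is a Thursday, so the first Sunday is November 4.
1 February 2019 is a Friday, so the first Monday is February 4 and the third is February 18.
At the standard offset (UTC−05:00), 14:30 UTC − 5h = 09:30 Rasund Prefecture standard time.
The standard-time date in Rasund Prefecture, 10 February 2019, falls between 4 November 2018 and 18 February 2019, so daylight saving is in effect and Rasund Prefecture is at UTC−04:00.
14:30 UTC − 4h = 10:30 Rasund Prefecture.

10:30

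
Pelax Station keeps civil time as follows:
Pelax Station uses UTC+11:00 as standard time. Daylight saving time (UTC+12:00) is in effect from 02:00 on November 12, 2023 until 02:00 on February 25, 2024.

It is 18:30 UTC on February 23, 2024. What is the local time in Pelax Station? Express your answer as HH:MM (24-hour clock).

06:30

At the standard offset (UTC+11:00), 18:30 UTC + 11h = 05:30 Pelax Station standard time (rolling into the next day, 24 February 2024).
The standard-time date in Pelax Station, February 24, 2024, lies within the daylight-saving period (12 November 2023 – 25 February 2024), so Pelax Station is on daylight time, UTC+12:00.
18:30 UTC + 12h = 06:30 local (rolling into the next day, 24 February 2024).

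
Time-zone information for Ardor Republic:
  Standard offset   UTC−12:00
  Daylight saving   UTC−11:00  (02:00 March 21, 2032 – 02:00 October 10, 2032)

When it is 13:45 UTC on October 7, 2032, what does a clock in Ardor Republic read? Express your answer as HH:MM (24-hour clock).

02:45

At the standard offset (UTC−12:00), 13:45 UTC − 12h = 01:45 Ardor Republic standard time.
The standard-time date in Ardor Republic, October 7, 2032, falls between 21 March and 10 October, so daylight saving is in effect and Ardor Republic is at UTC−11:00.
13:45 UTC − 11h = 02:45 local.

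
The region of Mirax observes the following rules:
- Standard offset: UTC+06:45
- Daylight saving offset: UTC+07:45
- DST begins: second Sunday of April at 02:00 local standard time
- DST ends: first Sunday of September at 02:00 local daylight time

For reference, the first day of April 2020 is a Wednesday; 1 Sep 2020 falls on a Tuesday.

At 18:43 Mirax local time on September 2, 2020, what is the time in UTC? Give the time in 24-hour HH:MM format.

1 April 2020 is a Wednesday, so the first Sunday is April 5 and the second is April 12.
1 September 2020 is a Tuesday, so the first Sunday is September 6.
Daylight saving runs 12 April – 6 September; September 2, 2020 is inside that window, so Mirax is at UTC+07:45.
18:43 local − 7h45m = 10:58 UTC.

10:58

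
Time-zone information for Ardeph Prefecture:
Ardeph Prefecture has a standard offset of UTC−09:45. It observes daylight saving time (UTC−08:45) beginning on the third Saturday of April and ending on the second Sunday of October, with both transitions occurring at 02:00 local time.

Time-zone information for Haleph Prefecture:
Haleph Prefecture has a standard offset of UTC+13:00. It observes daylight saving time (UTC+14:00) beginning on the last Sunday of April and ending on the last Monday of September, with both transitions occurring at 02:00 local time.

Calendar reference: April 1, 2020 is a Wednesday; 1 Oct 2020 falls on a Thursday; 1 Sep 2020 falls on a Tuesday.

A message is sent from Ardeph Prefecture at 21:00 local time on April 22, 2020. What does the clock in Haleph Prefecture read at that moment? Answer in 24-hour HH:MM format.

1 April 2020 is a Wednesday, so the first Saturday is April 4 and the third is April 18.
1 October 2020 is a Thursday, so the first Sunday is October 4 and the second is October 11.
April 22, 2020 lies within the daylight-saving period (18 April – 11 October), so Ardeph Prefecture is on daylight time, UTC−08:45.
21:00 Ardeph Prefecture + 8h45m = 05:45 UTC (rolling into the next day, 23 April 2020).
1 April 2020 is a Wednesday, so Sundays fall on 5, 12, 19, 26; the last is April 26.
1 September 2020 is a Tuesday, so Mondays fall on 7, 14, 21, 28; the last is September 28.
At the standard offset (UTC+13:00), 05:45 UTC + 13h = 18:45 Haleph Prefecture standard time.
The standard-time date in Haleph Prefecture, April 23, 2020, does not fall between 26 April and 28 September, so daylight saving is not in effect and Haleph Prefecture is at UTC+13:00.
05:45 UTC + 13h = 18:45 Haleph Prefecture.

18:45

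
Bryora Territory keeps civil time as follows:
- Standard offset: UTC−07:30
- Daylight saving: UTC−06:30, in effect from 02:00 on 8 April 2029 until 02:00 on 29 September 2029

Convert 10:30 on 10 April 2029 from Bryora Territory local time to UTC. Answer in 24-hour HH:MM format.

Daylight saving runs 8 April – 29 September; 10 April 2029 is inside that window, so Bryora Territory is at UTC−06:30.
10:30 local + 6h30m = 17:00 UTC.

17:00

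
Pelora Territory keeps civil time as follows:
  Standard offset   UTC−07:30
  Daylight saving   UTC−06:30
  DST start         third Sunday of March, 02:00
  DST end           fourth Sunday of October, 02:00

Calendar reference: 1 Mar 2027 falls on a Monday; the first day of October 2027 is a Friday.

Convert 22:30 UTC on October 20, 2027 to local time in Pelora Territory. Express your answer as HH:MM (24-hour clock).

16:00

1 March 2027 is a Monday, so the first Sunday is March 7 and the third is March 21.
1 October 2027 is a Friday, so the first Sunday is October 3 and the fourth is October 24.
At the standard offset (UTC−07:30), 22:30 UTC − 7h30m = 15:00 Pelora Territory standard time.
The standard-time date in Pelora Territory, October 20, 2027, lies within the daylight-saving period (21 March – 24 October), so Pelora Territory is on daylight time, UTC−06:30.
22:30 UTC − 6h30m = 16:00 local.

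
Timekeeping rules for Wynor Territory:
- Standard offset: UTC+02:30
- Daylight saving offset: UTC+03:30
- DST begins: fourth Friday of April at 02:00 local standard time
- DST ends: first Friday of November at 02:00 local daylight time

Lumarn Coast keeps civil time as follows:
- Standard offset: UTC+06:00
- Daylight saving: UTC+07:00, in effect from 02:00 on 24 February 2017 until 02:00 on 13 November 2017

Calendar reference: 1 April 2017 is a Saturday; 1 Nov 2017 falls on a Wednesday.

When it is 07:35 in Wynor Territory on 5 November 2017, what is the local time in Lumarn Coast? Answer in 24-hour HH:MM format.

1 April 2017 is a Saturday, so the first Friday is April 7 and the fourth is April 28.
1 November 2017 is a Wednesday, so the first Friday is November 3.
5 November 2017 is outside the daylight-saving period (28 April – 3 November), so Wynor Territory is on standard time, UTC+02:30.
07:35 Wynor Territory − 2h30m = 05:05 UTC.
At the standard offset (UTC+06:00), 05:05 UTC + 6h = 11:05 Lumarn Coast standard time.
Daylight saving runs 24 February – 13 November; the standard-time date in Lumarn Coast, 5 November 2017, is inside that window, so Lumarn Coast is at UTC+07:00.
05:05 UTC + 7h = 12:05 Lumarn Coast.

12:05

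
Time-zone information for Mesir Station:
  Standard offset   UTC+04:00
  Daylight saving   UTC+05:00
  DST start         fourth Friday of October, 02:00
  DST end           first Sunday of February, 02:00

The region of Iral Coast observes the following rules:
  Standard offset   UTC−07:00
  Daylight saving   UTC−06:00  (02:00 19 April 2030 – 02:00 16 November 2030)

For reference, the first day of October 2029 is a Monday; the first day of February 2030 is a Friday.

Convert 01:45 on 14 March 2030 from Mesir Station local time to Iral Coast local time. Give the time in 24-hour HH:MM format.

1 October 2029 is a Monday, so the first Friday is October 5 and the fourth is October 26.
1 February 2030 is a Friday, so the first Sunday is February 3.
Daylight saving runs 26 October 2029 – 3 February 2030; 14 March 2030 is outside that window, so Mesir Station is on standard time at UTC+04:00.
01:45 Mesir Station − 4h = 21:45 UTC (rolling into the previous day, 13 March 2030).
At the standard offset (UTC−07:00), 21:45 UTC − 7h = 14:45 Iral Coast standard time.
The standard-time date in Iral Coast, 13 March 2030, is outside the daylight-saving period (19 April – 16 November), so Iral Coast is on standard time, UTC−07:00.
21:45 UTC − 7h = 14:45 Iral Coast.

14:45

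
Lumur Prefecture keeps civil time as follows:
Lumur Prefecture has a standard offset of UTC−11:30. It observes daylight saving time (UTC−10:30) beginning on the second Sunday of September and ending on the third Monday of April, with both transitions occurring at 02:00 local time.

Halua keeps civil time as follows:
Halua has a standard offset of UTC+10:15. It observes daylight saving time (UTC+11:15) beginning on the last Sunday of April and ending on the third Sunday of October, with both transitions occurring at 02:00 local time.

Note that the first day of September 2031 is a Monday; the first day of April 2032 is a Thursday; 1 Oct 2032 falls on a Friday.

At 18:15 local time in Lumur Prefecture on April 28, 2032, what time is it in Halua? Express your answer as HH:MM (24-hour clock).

1 September 2031 is a Monday, so the first Sunday is September 7 and the second is September 14.
1 April 2032 is a Thursday, so the first Monday is April 5 and the third is April 19.
April 28, 2032 does not fall between 14 September 2031 and 19 April 2032, so daylight saving is not in effect and Lumur Prefecture is at UTC−11:30.
18:15 Lumur Prefecture + 11h30m = 05:45 UTC (rolling into the next day, 29 April 2032).
1 April 2032 is a Thursday, so Sundays fall on 4, 11, 18, 25; the last is April 25.
1 October 2032 is a Friday, so the first Sunday is October 3 and the third is October 17.
At the standard offset (UTC+10:15), 05:45 UTC + 10h15m = 16:00 Halua standard time.
The standard-time date in Halua, April 29, 2032, falls between 25 April and 17 October, so daylight saving is in effect and Halua is at UTC+11:15.
05:45 UTC + 11h15m = 17:00 Halua.

17:00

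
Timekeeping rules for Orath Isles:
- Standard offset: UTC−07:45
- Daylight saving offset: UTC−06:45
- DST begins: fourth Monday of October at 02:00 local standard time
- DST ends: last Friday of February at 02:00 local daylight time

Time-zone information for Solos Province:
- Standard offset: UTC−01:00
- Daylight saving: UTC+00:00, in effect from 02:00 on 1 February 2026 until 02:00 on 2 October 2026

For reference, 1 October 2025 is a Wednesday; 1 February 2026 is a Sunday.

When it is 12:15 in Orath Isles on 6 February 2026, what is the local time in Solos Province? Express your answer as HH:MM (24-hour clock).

19:00

1 October 2025 is a Wednesday, so the first Monday is October 6 and the fourth is October 27.
1 February 2026 is a Sunday, so Fridays fall on 6, 13, 20, 27; the last is February 27.
Daylight saving runs 27 October 2025 – 27 February 2026; 6 February 2026 is inside that window, so Orath Isles is at UTC−06:45.
12:15 Orath Isles + 6h45m = 19:00 UTC.
At the standard offset (UTC−01:00), 19:00 UTC − 1h = 18:00 Solos Province standard time.
The standard-time date in Solos Province, 6 February 2026, falls between 1 February and 2 October, so daylight saving is in effect and Solos Province is at UTC+00:00.
19:00 UTC + 0h = 19:00 Solos Province.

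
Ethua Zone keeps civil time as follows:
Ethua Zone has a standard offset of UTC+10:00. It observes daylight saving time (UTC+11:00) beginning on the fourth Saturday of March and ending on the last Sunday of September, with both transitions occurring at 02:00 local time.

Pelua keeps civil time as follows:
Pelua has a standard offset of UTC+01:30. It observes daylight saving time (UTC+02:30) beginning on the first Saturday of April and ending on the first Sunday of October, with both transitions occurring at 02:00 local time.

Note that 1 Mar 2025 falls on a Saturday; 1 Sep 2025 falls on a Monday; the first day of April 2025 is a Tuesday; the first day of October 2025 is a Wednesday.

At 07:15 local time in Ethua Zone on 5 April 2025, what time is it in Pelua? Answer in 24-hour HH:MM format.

21:45

1 March 2025 is a Saturday, so the first Saturday is March 1 and the fourth is March 22.
1 September 2025 is a Monday, so Sundays fall on 7, 14, 21, 28; the last is September 28.
Daylight saving runs 22 March – 28 September; 5 April 2025 is inside that window, so Ethua Zone is at UTC+11:00.
07:15 Ethua Zone − 11h = 20:15 UTC (rolling into the previous day, 4 April 2025).
1 April 2025 is a Tuesday, so the first Saturday is April 5.
1 October 2025 is a Wednesday, so the first Sunday is October 5.
At the standard offset (UTC+01:30), 20:15 UTC + 1h30m = 21:45 Pelua standard time.
Daylight saving runs 5 April – 5 October; the standard-time date in Pelua, 4 April 2025, is outside that window, so Pelua is on standard time at UTC+01:30.
20:15 UTC + 1h30m = 21:45 Pelua.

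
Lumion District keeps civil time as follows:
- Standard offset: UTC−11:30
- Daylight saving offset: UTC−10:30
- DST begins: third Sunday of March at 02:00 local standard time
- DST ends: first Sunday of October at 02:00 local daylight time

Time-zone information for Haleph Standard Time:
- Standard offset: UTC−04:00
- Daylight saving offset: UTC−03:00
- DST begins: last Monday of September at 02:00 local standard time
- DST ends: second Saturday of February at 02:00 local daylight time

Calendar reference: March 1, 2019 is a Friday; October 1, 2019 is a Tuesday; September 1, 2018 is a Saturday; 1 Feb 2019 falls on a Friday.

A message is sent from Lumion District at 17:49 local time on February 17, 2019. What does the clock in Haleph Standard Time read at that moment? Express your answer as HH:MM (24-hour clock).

01:19

1 March 2019 is a Friday, so the first Sunday is March 3 and the third is March 17.
1 October 2019 is a Tuesday, so the first Sunday is October 6.
February 17, 2019 does not fall between 17 March and 6 October, so daylight saving is not in effect and Lumion District is at UTC−11:30.
17:49 Lumion District + 11h30m = 05:19 UTC (rolling into the next day, 18 February 2019).
1 September 2018 is a Saturday, so Mondays fall on 3, 10, 17, 24; the last is September 24.
1 February 2019 is a Friday, so the first Saturday is February 2 and the second is February 9.
At the standard offset (UTC−04:00), 05:19 UTC − 4h = 01:19 Haleph Standard Time standard time.
Daylight saving runs 24 September 2018 – 9 February 2019; the standard-time date in Haleph Standard Time, February 18, 2019, is outside that window, so Haleph Standard Time is on standard time at UTC−04:00.
05:19 UTC − 4h = 01:19 Haleph Standard Time.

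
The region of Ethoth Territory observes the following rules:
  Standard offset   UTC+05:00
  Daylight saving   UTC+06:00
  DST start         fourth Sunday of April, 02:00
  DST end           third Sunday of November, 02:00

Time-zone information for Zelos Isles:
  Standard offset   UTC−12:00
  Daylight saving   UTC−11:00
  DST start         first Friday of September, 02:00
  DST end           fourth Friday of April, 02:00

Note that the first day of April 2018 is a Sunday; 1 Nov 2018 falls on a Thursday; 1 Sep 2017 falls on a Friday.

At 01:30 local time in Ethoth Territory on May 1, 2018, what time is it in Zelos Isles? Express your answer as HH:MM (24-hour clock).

07:30

1 April 2018 is a Sunday, so the first Sunday is April 1 and the fourth is April 22.
1 November 2018 is a Thursday, so the first Sunday is November 4 and the third is November 18.
May 1, 2018 lies within the daylight-saving period (22 April – 18 November), so Ethoth Territory is on daylight time, UTC+06:00.
01:30 Ethoth Territory − 6h = 19:30 UTC (rolling into the previous day, 30 April 2018).
1 September 2017 is a Friday, so the first Friday is September 1.
1 April 2018 is a Sunday, so the first Friday is April 6 and the fourth is April 27.
At the standard offset (UTC−12:00), 19:30 UTC − 12h = 07:30 Zelos Isles standard time.
The standard-time date in Zelos Isles, April 30, 2018, is outside the daylight-saving period (1 September 2017 – 27 April 2018), so Zelos Isles is on standard time, UTC−12:00.
19:30 UTC − 12h = 07:30 Zelos Isles.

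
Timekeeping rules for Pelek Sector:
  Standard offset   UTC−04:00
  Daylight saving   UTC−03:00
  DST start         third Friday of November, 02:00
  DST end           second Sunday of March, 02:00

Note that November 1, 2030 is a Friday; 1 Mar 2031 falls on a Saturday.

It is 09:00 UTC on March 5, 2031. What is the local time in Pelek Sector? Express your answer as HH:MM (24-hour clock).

1 November 2030 is a Friday, so the first Friday is November 1 and the third is November 15.
1 March 2031 is a Saturday, so the first Sunday is March 2 and the second is March 9.
At the standard offset (UTC−04:00), 09:00 UTC − 4h = 05:00 Pelek Sector standard time.
Daylight saving runs 15 November 2030 – 9 March 2031; the standard-time date in Pelek Sector, March 5, 2031, is inside that window, so Pelek Sector is at UTC−03:00.
09:00 UTC − 3h = 06:00 local.

06:00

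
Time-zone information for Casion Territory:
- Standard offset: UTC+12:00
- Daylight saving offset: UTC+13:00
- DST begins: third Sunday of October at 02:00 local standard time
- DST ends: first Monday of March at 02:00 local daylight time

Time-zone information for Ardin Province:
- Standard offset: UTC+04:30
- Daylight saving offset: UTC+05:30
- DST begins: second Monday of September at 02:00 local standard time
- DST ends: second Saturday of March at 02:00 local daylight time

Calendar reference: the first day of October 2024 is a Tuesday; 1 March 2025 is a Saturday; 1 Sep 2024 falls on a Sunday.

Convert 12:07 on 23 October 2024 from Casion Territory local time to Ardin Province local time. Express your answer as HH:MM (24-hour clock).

1 October 2024 is a Tuesday, so the first Sunday is October 6 and the third is October 20.
1 March 2025 is a Saturday, so the first Monday is March 3.
23 October 2024 lies within the daylight-saving period (20 October 2024 – 3 March 2025), so Casion Territory is on daylight time, UTC+13:00.
12:07 Casion Territory − 13h = 23:07 UTC (rolling into the previous day, 22 October 2024).
1 September 2024 is a Sunday, so the first Monday is September 2 and the second is September 9.
1 March 2025 is a Saturday, so the first Saturday is March 1 and the second is March 8.
At the standard offset (UTC+04:30), 23:07 UTC + 4h30m = 03:37 Ardin Province standard time (rolling into the next day, 23 October 2024).
The standard-time date in Ardin Province, 23 October 2024, lies within the daylight-saving period (9 September 2024 – 8 March 2025), so Ardin Province is on daylight time, UTC+05:30.
23:07 UTC + 5h30m = 04:37 Ardin Province (rolling into the next day, 23 October 2024).

04:37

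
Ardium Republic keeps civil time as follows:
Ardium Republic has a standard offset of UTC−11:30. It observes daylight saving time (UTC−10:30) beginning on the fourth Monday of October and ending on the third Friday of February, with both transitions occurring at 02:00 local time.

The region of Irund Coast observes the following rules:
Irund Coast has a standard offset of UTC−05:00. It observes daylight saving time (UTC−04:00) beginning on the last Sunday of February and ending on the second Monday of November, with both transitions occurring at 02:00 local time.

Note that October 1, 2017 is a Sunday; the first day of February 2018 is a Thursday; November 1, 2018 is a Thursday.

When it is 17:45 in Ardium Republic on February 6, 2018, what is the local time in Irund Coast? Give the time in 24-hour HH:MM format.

1 October 2017 is a Sunday, so the first Monday is October 2 and the fourth is October 23.
1 February 2018 is a Thursday, so the first Friday is February 2 and the third is February 16.
February 6, 2018 lies within the daylight-saving period (23 October 2017 – 16 February 2018), so Ardium Republic is on daylight time, UTC−10:30.
17:45 Ardium Republic + 10h30m = 04:15 UTC (rolling into the next day, 7 February 2018).
1 February 2018 is a Thursday, so Sundays fall on 4, 11, 18, 25; the last is February 25.
1 November 2018 is a Thursday, so the first Monday is November 5 and the second is November 12.
At the standard offset (UTC−05:00), 04:15 UTC − 5h = 23:15 Irund Coast standard time (rolling into the previous day, 6 February 2018).
The standard-time date in Irund Coast, February 6, 2018, does not fall between 25 February and 12 November, so daylight saving is not in effect and Irund Coast is at UTC−05:00.
04:15 UTC − 5h = 23:15 Irund Coast (rolling into the previous day, 6 February 2018).

23:15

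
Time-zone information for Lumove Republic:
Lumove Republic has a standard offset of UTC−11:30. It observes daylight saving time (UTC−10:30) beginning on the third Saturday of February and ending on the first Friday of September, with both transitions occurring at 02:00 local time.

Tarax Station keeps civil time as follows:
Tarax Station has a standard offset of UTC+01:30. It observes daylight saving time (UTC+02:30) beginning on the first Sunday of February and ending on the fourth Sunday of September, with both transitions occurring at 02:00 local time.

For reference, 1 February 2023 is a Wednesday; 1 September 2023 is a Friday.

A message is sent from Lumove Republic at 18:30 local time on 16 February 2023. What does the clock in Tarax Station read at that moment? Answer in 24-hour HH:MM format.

1 February 2023 is a Wednesday, so the first Saturday is February 4 and the third is February 18.
1 September 2023 is a Friday, so the first Friday is September 1.
16 February 2023 is outside the daylight-saving period (18 February – 1 September), so Lumove Republic is on standard time, UTC−11:30.
18:30 Lumove Republic + 11h30m = 06:00 UTC (rolling into the next day, 17 February 2023).
1 February 2023 is a Wednesday, so the first Sunday is February 5.
1 September 2023 is a Friday, so the first Sunday is September 3 and the fourth is September 24.
At the standard offset (UTC+01:30), 06:00 UTC + 1h30m = 07:30 Tarax Station standard time.
The standard-time date in Tarax Station, 17 February 2023, falls between 5 February and 24 September, so daylight saving is in effect and Tarax Station is at UTC+02:30.
06:00 UTC + 2h30m = 08:30 Tarax Station.

08:30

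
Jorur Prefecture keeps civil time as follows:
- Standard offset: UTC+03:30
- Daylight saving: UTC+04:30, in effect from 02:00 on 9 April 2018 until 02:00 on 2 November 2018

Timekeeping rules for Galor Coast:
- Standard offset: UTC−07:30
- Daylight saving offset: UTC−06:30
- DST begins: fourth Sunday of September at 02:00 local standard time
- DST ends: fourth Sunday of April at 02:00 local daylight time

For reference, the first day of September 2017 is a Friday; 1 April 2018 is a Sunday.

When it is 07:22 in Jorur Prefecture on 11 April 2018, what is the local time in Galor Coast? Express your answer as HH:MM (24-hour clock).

20:22

Daylight saving runs 9 April – 2 November; 11 April 2018 is inside that window, so Jorur Prefecture is at UTC+04:30.
07:22 Jorur Prefecture − 4h30m = 02:52 UTC.
1 September 2017 is a Friday, so the first Sunday is September 3 and the fourth is September 24.
1 April 2018 is a Sunday, so the first Sunday is April 1 and the fourth is April 22.
At the standard offset (UTC−07:30), 02:52 UTC − 7h30m = 19:22 Galor Coast standard time (rolling into the previous day, 10 April 2018).
The standard-time date in Galor Coast, 10 April 2018, falls between 24 September 2017 and 22 April 2018, so daylight saving is in effect and Galor Coast is at UTC−06:30.
02:52 UTC − 6h30m = 20:22 Galor Coast (rolling into the previous day, 10 April 2018).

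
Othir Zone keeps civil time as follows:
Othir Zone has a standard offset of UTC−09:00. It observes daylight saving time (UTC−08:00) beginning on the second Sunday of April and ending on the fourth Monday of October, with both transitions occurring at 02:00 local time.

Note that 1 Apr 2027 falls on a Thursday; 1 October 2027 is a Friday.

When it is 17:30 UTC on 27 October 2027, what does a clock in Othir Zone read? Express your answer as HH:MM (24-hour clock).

1 April 2027 is a Thursday, so the first Sunday is April 4 and the second is April 11.
1 October 2027 is a Friday, so the first Monday is October 4 and the fourth is October 25.
At the standard offset (UTC−09:00), 17:30 UTC − 9h = 08:30 Othir Zone standard time.
The standard-time date in Othir Zone, 27 October 2027, is outside the daylight-saving period (11 April – 25 October), so Othir Zone is on standard time, UTC−09:00.
17:30 UTC − 9h = 08:30 local.

08:30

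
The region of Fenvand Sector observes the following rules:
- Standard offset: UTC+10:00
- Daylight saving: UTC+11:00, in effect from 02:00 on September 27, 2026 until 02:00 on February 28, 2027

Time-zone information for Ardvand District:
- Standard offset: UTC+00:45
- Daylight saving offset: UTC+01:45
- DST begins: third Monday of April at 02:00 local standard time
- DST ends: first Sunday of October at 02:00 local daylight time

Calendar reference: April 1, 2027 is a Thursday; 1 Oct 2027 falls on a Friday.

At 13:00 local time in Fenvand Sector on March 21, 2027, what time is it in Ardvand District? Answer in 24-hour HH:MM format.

03:45

March 21, 2027 is outside the daylight-saving period (27 September 2026 – 28 February 2027), so Fenvand Sector is on standard time, UTC+10:00.
13:00 Fenvand Sector − 10h = 03:00 UTC.
1 April 2027 is a Thursday, so the first Monday is April 5 and the third is April 19.
1 October 2027 is a Friday, so the first Sunday is October 3.
At the standard offset (UTC+00:45), 03:00 UTC + 0h45m = 03:45 Ardvand District standard time.
The standard-time date in Ardvand District, March 21, 2027, is outside the daylight-saving period (19 April – 3 October), so Ardvand District is on standard time, UTC+00:45.
03:00 UTC + 0h45m = 03:45 Ardvand District.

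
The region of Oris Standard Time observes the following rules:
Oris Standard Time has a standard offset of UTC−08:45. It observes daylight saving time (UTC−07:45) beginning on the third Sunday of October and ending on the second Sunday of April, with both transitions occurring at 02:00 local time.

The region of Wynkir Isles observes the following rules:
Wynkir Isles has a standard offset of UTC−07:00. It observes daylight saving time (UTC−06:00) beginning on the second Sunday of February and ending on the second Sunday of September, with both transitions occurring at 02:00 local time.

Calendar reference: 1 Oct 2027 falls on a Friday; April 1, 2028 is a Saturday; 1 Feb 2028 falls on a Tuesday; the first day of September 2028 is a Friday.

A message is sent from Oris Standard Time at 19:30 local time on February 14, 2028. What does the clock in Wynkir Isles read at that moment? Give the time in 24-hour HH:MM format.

1 October 2027 is a Friday, so the first Sunday is October 3 and the third is October 17.
1 April 2028 is a Saturday, so the first Sunday is April 2 and the second is April 9.
Daylight saving runs 17 October 2027 – 9 April 2028; February 14, 2028 is inside that window, so Oris Standard Time is at UTC−07:45.
19:30 Oris Standard Time + 7h45m = 03:15 UTC (rolling into the next day, 15 February 2028).
1 February 2028 is a Tuesday, so the first Sunday is February 6 and the second is February 13.
1 September 2028 is a Friday, so the first Sunday is September 3 and the second is September 10.
At the standard offset (UTC−07:00), 03:15 UTC − 7h = 20:15 Wynkir Isles standard time (rolling into the previous day, 14 February 2028).
The standard-time date in Wynkir Isles, February 14, 2028, falls between 13 February and 10 September, so daylight saving is in effect and Wynkir Isles is at UTC−06:00.
03:15 UTC − 6h = 21:15 Wynkir Isles (rolling into the previous day, 14 February 2028).

21:15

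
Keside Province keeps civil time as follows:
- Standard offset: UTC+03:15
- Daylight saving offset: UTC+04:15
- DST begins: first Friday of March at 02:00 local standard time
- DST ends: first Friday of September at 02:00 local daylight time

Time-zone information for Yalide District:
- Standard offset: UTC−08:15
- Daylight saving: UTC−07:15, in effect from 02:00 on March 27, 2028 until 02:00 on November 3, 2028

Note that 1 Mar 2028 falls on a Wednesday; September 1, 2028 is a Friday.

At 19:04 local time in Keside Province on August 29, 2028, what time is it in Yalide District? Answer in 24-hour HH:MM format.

07:34

1 March 2028 is a Wednesday, so the first Friday is March 3.
1 September 2028 is a Friday, so the first Friday is September 1.
August 29, 2028 falls between 3 March and 1 September, so daylight saving is in effect and Keside Province is at UTC+04:15.
19:04 Keside Province − 4h15m = 14:49 UTC.
At the standard offset (UTC−08:15), 14:49 UTC − 8h15m = 06:34 Yalide District standard time.
The standard-time date in Yalide District, August 29, 2028, lies within the daylight-saving period (27 March – 3 November), so Yalide District is on daylight time, UTC−07:15.
14:49 UTC − 7h15m = 07:34 Yalide District.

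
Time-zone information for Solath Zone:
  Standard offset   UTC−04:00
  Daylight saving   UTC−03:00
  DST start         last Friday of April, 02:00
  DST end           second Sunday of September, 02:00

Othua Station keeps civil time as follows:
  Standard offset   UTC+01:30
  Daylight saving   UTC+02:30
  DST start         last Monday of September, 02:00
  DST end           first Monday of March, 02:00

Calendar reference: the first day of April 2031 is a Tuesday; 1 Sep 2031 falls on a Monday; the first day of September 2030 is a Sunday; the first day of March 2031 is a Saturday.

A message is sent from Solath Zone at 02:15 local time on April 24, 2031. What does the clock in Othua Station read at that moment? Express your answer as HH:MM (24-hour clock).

1 April 2031 is a Tuesday, so Fridays fall on 4, 11, 18, 25; the last is April 25.
1 September 2031 is a Monday, so the first Sunday is September 7 and the second is September 14.
April 24, 2031 is outside the daylight-saving period (25 April – 14 September), so Solath Zone is on standard time, UTC−04:00.
02:15 Solath Zone + 4h = 06:15 UTC.
1 September 2030 is a Sunday, so Mondays fall on 2, 9, 16, 23, 30; the last is September 30.
1 March 2031 is a Saturday, so the first Monday is March 3.
At the standard offset (UTC+01:30), 06:15 UTC + 1h30m = 07:45 Othua Station standard time.
The standard-time date in Othua Station, April 24, 2031, is outside the daylight-saving period (30 September 2030 – 3 March 2031), so Othua Station is on standard time, UTC+01:30.
06:15 UTC + 1h30m = 07:45 Othua Station.

07:45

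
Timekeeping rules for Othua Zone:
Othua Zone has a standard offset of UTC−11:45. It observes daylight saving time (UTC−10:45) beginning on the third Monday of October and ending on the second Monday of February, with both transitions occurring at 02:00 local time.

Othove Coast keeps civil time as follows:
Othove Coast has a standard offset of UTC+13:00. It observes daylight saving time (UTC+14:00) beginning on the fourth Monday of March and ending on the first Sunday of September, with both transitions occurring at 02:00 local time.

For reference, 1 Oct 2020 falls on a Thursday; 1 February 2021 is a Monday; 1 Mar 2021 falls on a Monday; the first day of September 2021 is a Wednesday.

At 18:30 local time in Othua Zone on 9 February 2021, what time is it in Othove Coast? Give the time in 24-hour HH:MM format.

1 October 2020 is a Thursday, so the first Monday is October 5 and the third is October 19.
1 February 2021 is a Monday, so the first Monday is February 1 and the second is February 8.
9 February 2021 is outside the daylight-saving period (19 October 2020 – 8 February 2021), so Othua Zone is on standard time, UTC−11:45.
18:30 Othua Zone + 11h45m = 06:15 UTC (rolling into the next day, 10 February 2021).
1 March 2021 is a Monday, so the first Monday is March 1 and the fourth is March 22.
1 September 2021 is a Wednesday, so the first Sunday is September 5.
At the standard offset (UTC+13:00), 06:15 UTC + 13h = 19:15 Othove Coast standard time.
The standard-time date in Othove Coast, 10 February 2021, is outside the daylight-saving period (22 March – 5 September), so Othove Coast is on standard time, UTC+13:00.
06:15 UTC + 13h = 19:15 Othove Coast.

19:15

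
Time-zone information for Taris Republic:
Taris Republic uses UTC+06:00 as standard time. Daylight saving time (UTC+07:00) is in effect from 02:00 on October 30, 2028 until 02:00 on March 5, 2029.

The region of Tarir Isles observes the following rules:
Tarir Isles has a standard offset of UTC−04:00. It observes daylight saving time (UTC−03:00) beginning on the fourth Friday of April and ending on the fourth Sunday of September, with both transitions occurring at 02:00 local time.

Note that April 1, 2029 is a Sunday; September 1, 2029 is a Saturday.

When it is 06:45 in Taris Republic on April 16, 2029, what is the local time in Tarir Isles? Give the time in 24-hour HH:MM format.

Daylight saving runs 30 October 2028 – 5 March 2029; April 16, 2029 is outside that window, so Taris Republic is on standard time at UTC+06:00.
06:45 Taris Republic − 6h = 00:45 UTC.
1 April 2029 is a Sunday, so the first Friday is April 6 and the fourth is April 27.
1 September 2029 is a Saturday, so the first Sunday is September 2 and the fourth is September 23.
At the standard offset (UTC−04:00), 00:45 UTC − 4h = 20:45 Tarir Isles standard time (rolling into the previous day, 15 April 2029).
Daylight saving runs 27 April – 23 September; the standard-time date in Tarir Isles, April 15, 2029, is outside that window, so Tarir Isles is on standard time at UTC−04:00.
00:45 UTC − 4h = 20:45 Tarir Isles (rolling into the previous day, 15 April 2029).

20:45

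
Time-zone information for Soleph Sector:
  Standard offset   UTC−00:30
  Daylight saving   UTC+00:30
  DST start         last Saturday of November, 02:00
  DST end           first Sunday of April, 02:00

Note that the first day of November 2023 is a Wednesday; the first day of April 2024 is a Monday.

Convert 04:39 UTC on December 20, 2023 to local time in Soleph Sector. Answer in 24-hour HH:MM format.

1 November 2023 is a Wednesday, so Saturdays fall on 4, 11, 18, 25; the last is November 25.
1 April 2024 is a Monday, so the first Sunday is April 7.
At the standard offset (UTC−00:30), 04:39 UTC − 0h30m = 04:09 Soleph Sector standard time.
The standard-time date in Soleph Sector, December 20, 2023, falls between 25 November 2023 and 7 April 2024, so daylight saving is in effect and Soleph Sector is at UTC+00:30.
04:39 UTC + 0h30m = 05:09 local.

05:09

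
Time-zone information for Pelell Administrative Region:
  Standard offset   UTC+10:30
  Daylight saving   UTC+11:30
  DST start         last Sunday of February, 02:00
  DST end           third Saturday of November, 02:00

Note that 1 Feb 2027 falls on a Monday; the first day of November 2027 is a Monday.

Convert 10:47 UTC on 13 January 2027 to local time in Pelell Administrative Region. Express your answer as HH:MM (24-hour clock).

21:17

1 February 2027 is a Monday, so Sundays fall on 7, 14, 21, 28; the last is February 28.
1 November 2027 is a Monday, so the first Saturday is November 6 and the third is November 20.
At the standard offset (UTC+10:30), 10:47 UTC + 10h30m = 21:17 Pelell Administrative Region standard time.
The standard-time date in Pelell Administrative Region, 13 January 2027, does not fall between 28 February and 20 November, so daylight saving is not in effect and Pelell Administrative Region is at UTC+10:30.
10:47 UTC + 10h30m = 21:17 local.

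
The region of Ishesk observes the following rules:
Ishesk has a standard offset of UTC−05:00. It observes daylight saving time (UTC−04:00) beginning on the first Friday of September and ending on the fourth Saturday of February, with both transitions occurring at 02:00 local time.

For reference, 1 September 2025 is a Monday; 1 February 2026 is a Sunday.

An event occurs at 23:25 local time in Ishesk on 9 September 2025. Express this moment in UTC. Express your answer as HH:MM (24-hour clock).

03:25

1 September 2025 is a Monday, so the first Friday is September 5.
1 February 2026 is a Sunday, so the first Saturday is February 7 and the fourth is February 28.
Daylight saving runs 5 September 2025 – 28 February 2026; 9 September 2025 is inside that window, so Ishesk is at UTC−04:00.
23:25 local + 4h = 03:25 UTC (rolling into the next day, 10 September 2025).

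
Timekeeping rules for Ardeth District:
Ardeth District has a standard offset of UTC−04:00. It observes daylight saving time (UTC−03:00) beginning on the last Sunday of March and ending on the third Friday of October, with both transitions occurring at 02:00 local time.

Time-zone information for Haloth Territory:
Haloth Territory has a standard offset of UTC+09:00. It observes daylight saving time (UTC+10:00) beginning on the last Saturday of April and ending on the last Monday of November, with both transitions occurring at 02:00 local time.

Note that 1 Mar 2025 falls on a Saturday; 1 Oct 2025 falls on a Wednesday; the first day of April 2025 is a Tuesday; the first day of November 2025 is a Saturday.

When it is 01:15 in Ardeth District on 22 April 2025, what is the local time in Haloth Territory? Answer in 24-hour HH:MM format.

13:15

1 March 2025 is a Saturday, so Sundays fall on 2, 9, 16, 23, 30; the last is March 30.
1 October 2025 is a Wednesday, so the first Friday is October 3 and the third is October 17.
22 April 2025 lies within the daylight-saving period (30 March – 17 October), so Ardeth District is on daylight time, UTC−03:00.
01:15 Ardeth District + 3h = 04:15 UTC.
1 April 2025 is a Tuesday, so Saturdays fall on 5, 12, 19, 26; the last is April 26.
1 November 2025 is a Saturday, so Mondays fall on 3, 10, 17, 24; the last is November 24.
At the standard offset (UTC+09:00), 04:15 UTC + 9h = 13:15 Haloth Territory standard time.
Daylight saving runs 26 April – 24 November; the standard-time date in Haloth Territory, 22 April 2025, is outside that window, so Haloth Territory is on standard time at UTC+09:00.
04:15 UTC + 9h = 13:15 Haloth Territory.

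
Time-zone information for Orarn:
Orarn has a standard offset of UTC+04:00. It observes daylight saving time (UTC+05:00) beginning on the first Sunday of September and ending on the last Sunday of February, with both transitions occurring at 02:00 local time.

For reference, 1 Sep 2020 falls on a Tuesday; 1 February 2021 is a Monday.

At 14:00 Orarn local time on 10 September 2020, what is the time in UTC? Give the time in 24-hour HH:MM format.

09:00

1 September 2020 is a Tuesday, so the first Sunday is September 6.
1 February 2021 is a Monday, so Sundays fall on 7, 14, 21, 28; the last is February 28.
10 September 2020 lies within the daylight-saving period (6 September 2020 – 28 February 2021), so Orarn is on daylight time, UTC+05:00.
14:00 local − 5h = 09:00 UTC.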